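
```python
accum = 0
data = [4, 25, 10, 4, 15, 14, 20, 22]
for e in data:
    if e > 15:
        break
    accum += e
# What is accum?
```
Trace:
  accum=0
  accum=4, e=4
  accum=4, e=25

Final answer: 4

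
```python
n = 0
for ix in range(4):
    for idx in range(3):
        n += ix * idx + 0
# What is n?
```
Trace:
  n=0
  n=0, ix=0, idx=0
  n=0, ix=0, idx=1
  n=0, ix=0, idx=2
  n=0, ix=1, idx=0
  n=1, ix=1, idx=1
  n=3, ix=1, idx=2
  n=3, ix=2, idx=0
  n=5, ix=2, idx=1
  n=9, ix=2, idx=2
  n=9, ix=3, idx=0
  n=12, ix=3, idx=1
  n=18, ix=3, idx=2

Final answer: 18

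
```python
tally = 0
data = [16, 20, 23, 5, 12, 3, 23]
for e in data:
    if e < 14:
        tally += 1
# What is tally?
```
Trace:
  tally=0
  tally=0, e=16
  tally=0, e=20
  tally=0, e=23
  tally=1, e=5
  tally=2, e=12
  tally=3, e=3
  tally=3, e=23

Final answer: 3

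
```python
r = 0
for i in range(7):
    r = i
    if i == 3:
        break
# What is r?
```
Trace:
  r=0
  r=0, i=0
  r=1, i=1
  r=2, i=2
  r=3, i=3

Final answer: 3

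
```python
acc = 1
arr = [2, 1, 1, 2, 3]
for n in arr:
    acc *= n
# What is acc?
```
Trace:
  acc=1
  acc=2, n=2
  acc=2, n=1
  acc=2, n=1
  acc=4, n=2
  acc=12, n=3

Final answer: 12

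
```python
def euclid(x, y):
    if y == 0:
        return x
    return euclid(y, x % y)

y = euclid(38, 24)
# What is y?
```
Call trace:
euclid(x=38, y=24)
  euclid(x=24, y=14)
    euclid(x=14, y=10)
      euclid(x=10, y=4)
        euclid(x=4, y=2)
          euclid(x=2, y=0)
          -> return 2
        -> return 2
      -> return 2
    -> return 2
  -> return 2
-> return 2

Final answer: 2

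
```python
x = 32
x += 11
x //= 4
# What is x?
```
Trace:
  x=32
  x=43
  x=10

Final answer: 10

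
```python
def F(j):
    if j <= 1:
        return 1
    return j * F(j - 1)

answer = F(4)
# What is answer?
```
Call trace:
F(j=4)
  F(j=3)
    F(j=2)
      F(j=1)
      -> return 1
    -> return 2
  -> return 6
-> return 24

Final answer: 24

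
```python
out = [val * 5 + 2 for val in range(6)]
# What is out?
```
Trace:
  val=0
  val=1
  val=2
  val=3
  val=4
  val=5
  out=[2, 7, 12, 17, 22, 27]

Final answer: [2, 7, 12, 17, 22, 27]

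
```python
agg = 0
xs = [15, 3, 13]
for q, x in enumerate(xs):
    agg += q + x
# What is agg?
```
Trace:
  agg=0
  agg=15, q=0, x=15
  agg=19, q=1, x=3
  agg=34, q=2, x=13

Final answer: 34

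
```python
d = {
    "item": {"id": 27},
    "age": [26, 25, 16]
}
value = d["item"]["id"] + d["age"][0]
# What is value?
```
Trace:
  d={'item': {'id': 27}, 'age': [26, 25, 16]}
  d={'item': {'id': 27}, 'age': [26, 25, 16]}, value=53

Final answer: 53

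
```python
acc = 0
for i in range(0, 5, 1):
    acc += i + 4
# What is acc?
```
Trace:
  acc=0
  acc=4, i=0
  acc=9, i=1
  acc=15, i=2
  acc=22, i=3
  acc=30, i=4

Final answer: 30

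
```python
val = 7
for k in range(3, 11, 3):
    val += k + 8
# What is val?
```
Trace:
  val=7
  val=18, k=3
  val=32, k=6
  val=49, k=9

Final answer: 49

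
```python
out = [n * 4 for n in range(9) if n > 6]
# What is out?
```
Trace:
  n=0
  n=1
  n=2
  n=3
  n=4
  n=5
  n=6
  n=7
  n=8
  out=[28, 32]

Final answer: [28, 32]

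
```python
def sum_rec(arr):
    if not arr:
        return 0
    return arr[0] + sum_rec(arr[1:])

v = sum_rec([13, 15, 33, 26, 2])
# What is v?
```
Call trace:
sum_rec(arr=[13, 15, 33, 26, 2])
  sum_rec(arr=[15, 33, 26, 2])
    sum_rec(arr=[33, 26, 2])
      sum_rec(arr=[26, 2])
        sum_rec(arr=[2])
          sum_rec(arr=[])
          -> return 0
        -> return 2
      -> return 28
    -> return 61
  -> return 76
-> return 89

Final answer: 89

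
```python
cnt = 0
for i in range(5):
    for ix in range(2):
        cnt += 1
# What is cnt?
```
Trace:
  cnt=0
  cnt=1, i=0, ix=0
  cnt=2, i=0, ix=1
  cnt=3, i=1, ix=0
  cnt=4, i=1, ix=1
  cnt=5, i=2, ix=0
  cnt=6, i=2, ix=1
  cnt=7, i=3, ix=0
  cnt=8, i=3, ix=1
  cnt=9, i=4, ix=0
  cnt=10, i=4, ix=1

Final answer: 10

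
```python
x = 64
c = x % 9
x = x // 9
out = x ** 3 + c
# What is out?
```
Trace:
  x=64
  x=64, c=1
  x=7, c=1
  x=7, c=1, out=344

Final answer: 344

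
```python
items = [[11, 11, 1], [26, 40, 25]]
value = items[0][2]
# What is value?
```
Trace:
  items=[[11, 11, 1], [26, 40, 25]]
  items=[[11, 11, 1], [26, 40, 25]], value=1

Final answer: 1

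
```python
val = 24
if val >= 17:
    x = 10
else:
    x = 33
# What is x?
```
Trace:
  val=24
  val=24, x=10

Final answer: 10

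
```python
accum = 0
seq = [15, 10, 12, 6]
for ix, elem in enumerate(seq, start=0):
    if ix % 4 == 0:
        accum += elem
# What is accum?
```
Trace:
  accum=0
  accum=15, ix=0, elem=15
  accum=15, ix=1, elem=10
  accum=15, ix=2, elem=12
  accum=15, ix=3, elem=6

Final answer: 15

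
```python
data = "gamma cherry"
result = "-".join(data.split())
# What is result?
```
Trace:
  data='gamma cherry'
  data='gamma cherry', result='gamma-cherry'

Final answer: 'gamma-cherry'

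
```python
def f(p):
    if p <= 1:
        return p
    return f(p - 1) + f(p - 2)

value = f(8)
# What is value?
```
Call trace (a repeated sub-call is expanded the first time; later identical calls just restate its return value):
f(p=8)
  f(p=7)
    f(p=6)
      f(p=5)
        f(p=4)
          f(p=3)
            f(p=2)
              f(p=1)
              -> return 1
              f(p=0)
              -> return 0
            -> return 1
            f(p=1)
            -> return 1
          -> return 2
          f(p=2) -> return 1  (same call as traced above)
        -> return 3
        f(p=3) -> return 2  (same call as traced above)
      -> return 5
      f(p=4) -> return 3  (same call as traced above)
    -> return 8
    f(p=5) -> return 5  (same call as traced above)
  -> return 13
  f(p=6) -> return 8  (same call as traced above)
-> return 21

Final answer: 21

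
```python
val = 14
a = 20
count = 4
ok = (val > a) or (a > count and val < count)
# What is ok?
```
Trace:
  val=14
  val=14, a=20
  val=14, a=20, count=4
  val=14, a=20, count=4, ok=False

Final answer: False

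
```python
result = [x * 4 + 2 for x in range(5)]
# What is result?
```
Trace:
  x=0
  x=1
  x=2
  x=3
  x=4
  result=[2, 6, 10, 14, 18]

Final answer: [2, 6, 10, 14, 18]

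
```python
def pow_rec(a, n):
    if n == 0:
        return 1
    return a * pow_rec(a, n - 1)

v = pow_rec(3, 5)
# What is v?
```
Call trace:
pow_rec(a=3, n=5)
  pow_rec(a=3, n=4)
    pow_rec(a=3, n=3)
      pow_rec(a=3, n=2)
        pow_rec(a=3, n=1)
          pow_rec(a=3, n=0)
          -> return 1
        -> return 3
      -> return 9
    -> return 27
  -> return 81
-> return 243

Final answer: 243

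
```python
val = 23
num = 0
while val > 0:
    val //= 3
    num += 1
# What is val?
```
Trace:
  val=23
  val=23, num=0
  val=7, num=1
  val=2, num=2
  val=0, num=3

Final answer: 0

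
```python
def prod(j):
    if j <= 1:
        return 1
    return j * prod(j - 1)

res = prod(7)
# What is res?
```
Call trace:
prod(j=7)
  prod(j=6)
    prod(j=5)
      prod(j=4)
        prod(j=3)
          prod(j=2)
            prod(j=1)
            -> return 1
          -> return 2
        -> return 6
      -> return 24
    -> return 120
  -> return 720
-> return 5040

Final answer: 5040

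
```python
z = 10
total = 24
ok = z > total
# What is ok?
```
Trace:
  z=10
  z=10, total=24
  z=10, total=24, ok=False

Final answer: False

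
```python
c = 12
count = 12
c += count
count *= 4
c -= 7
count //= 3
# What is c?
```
Trace:
  c=12
  c=12, count=12
  c=24, count=12
  c=24, count=48
  c=17, count=48
  c=17, count=16

Final answer: 17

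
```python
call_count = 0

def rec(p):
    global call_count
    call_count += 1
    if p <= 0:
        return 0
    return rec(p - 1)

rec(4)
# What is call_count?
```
Call trace:
rec(p=4)
  rec(p=3)
    rec(p=2)
      rec(p=1)
        rec(p=0)
        -> return 0
      -> return 0
    -> return 0
  -> return 0
-> return 0

call_count is incremented once per call. rec is entered once for each p = 4, 3, 2, 1, 0 (the p <= 0 call returns without recursing), i.e. 4 + 1 calls.
call_count = 5

Final answer: 5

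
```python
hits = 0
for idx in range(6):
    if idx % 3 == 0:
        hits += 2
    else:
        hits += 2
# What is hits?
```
Trace:
  hits=0
  hits=2, idx=0
  hits=4, idx=1
  hits=6, idx=2
  hits=8, idx=3
  hits=10, idx=4
  hits=12, idx=5

Final answer: 12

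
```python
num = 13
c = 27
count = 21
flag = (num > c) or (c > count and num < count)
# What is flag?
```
Trace:
  num=13
  num=13, c=27
  num=13, c=27, count=21
  num=13, c=27, count=21, flag=True

Final answer: True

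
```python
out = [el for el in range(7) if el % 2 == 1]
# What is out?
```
Trace:
  el=0
  el=1
  el=2
  el=3
  el=4
  el=5
  el=6
  out=[1, 3, 5]

Final answer: [1, 3, 5]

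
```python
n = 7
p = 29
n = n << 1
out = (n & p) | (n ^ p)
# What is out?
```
Trace:
  n=7
  n=7, p=29
  n=14, p=29
  n=14, p=29, out=31

Final answer: 31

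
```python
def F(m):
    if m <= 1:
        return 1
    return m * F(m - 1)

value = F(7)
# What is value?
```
Call trace:
F(m=7)
  F(m=6)
    F(m=5)
      F(m=4)
        F(m=3)
          F(m=2)
            F(m=1)
            -> return 1
          -> return 2
        -> return 6
      -> return 24
    -> return 120
  -> return 720
-> return 5040

Final answer: 5040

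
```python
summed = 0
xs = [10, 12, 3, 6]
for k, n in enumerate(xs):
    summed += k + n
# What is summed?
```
Trace:
  summed=0
  summed=10, k=0, n=10
  summed=23, k=1, n=12
  summed=28, k=2, n=3
  summed=37, k=3, n=6

Final answer: 37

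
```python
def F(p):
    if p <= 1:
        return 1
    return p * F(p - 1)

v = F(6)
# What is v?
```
Call trace:
F(p=6)
  F(p=5)
    F(p=4)
      F(p=3)
        F(p=2)
          F(p=1)
          -> return 1
        -> return 2
      -> return 6
    -> return 24
  -> return 120
-> return 720

Final answer: 720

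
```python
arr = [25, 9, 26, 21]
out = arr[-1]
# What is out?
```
Trace:
  arr=[25, 9, 26, 21]
  arr=[25, 9, 26, 21], out=21

Final answer: 21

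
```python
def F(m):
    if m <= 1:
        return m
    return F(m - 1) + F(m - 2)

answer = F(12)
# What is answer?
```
Call trace (a repeated sub-call is expanded the first time; later identical calls just restate its return value):
F(m=12)
  F(m=11)
    F(m=10)
      F(m=9)
        F(m=8)
          F(m=7)
            F(m=6)
              F(m=5)
                F(m=4)
                  F(m=3)
                    F(m=2)
                      F(m=1)
                      -> return 1
                      F(m=0)
                      -> return 0
                    -> return 1
                    F(m=1)
                    -> return 1
                  -> return 2
                  F(m=2) -> return 1  (same call as traced above)
                -> return 3
                F(m=3) -> return 2  (same call as traced above)
              -> return 5
              F(m=4) -> return 3  (same call as traced above)
            -> return 8
            F(m=5) -> return 5  (same call as traced above)
          -> return 13
          F(m=6) -> return 8  (same call as traced above)
        -> return 21
        F(m=7) -> return 13  (same call as traced above)
      -> return 34
      F(m=8) -> return 21  (same call as traced above)
    -> return 55
    F(m=9) -> return 34  (same call as traced above)
  -> return 89
  F(m=10) -> return 55  (same call as traced above)
-> return 144

Final answer: 144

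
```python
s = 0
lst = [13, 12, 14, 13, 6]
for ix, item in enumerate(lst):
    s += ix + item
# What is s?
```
Trace:
  s=0
  s=13, ix=0, item=13
  s=26, ix=1, item=12
  s=42, ix=2, item=14
  s=58, ix=3, item=13
  s=68, ix=4, item=6

Final answer: 68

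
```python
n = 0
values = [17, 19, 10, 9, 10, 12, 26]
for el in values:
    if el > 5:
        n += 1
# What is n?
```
Trace:
  n=0
  n=1, el=17
  n=2, el=19
  n=3, el=10
  n=4, el=9
  n=5, el=10
  n=6, el=12
  n=7, el=26

Final answer: 7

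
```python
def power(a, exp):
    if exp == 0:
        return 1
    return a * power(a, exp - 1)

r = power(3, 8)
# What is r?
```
Call trace:
power(a=3, exp=8)
  power(a=3, exp=7)
    power(a=3, exp=6)
      power(a=3, exp=5)
        power(a=3, exp=4)
          power(a=3, exp=3)
            power(a=3, exp=2)
              power(a=3, exp=1)
                power(a=3, exp=0)
                -> return 1
              -> return 3
            -> return 9
          -> return 27
        -> return 81
      -> return 243
    -> return 729
  -> return 2187
-> return 6561

Final answer: 6561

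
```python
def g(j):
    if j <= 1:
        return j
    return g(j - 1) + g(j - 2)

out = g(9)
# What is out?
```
Call trace (a repeated sub-call is expanded the first time; later identical calls just restate its return value):
g(j=9)
  g(j=8)
    g(j=7)
      g(j=6)
        g(j=5)
          g(j=4)
            g(j=3)
              g(j=2)
                g(j=1)
                -> return 1
                g(j=0)
                -> return 0
              -> return 1
              g(j=1)
              -> return 1
            -> return 2
            g(j=2) -> return 1  (same call as traced above)
          -> return 3
          g(j=3) -> return 2  (same call as traced above)
        -> return 5
        g(j=4) -> return 3  (same call as traced above)
      -> return 8
      g(j=5) -> return 5  (same call as traced above)
    -> return 13
    g(j=6) -> return 8  (same call as traced above)
  -> return 21
  g(j=7) -> return 13  (same call as traced above)
-> return 34

Final answer: 34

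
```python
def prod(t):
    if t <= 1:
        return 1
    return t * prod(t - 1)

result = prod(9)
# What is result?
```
Call trace:
prod(t=9)
  prod(t=8)
    prod(t=7)
      prod(t=6)
        prod(t=5)
          prod(t=4)
            prod(t=3)
              prod(t=2)
                prod(t=1)
                -> return 1
              -> return 2
            -> return 6
          -> return 24
        -> return 120
      -> return 720
    -> return 5040
  -> return 40320
-> return 362880

Final answer: 362880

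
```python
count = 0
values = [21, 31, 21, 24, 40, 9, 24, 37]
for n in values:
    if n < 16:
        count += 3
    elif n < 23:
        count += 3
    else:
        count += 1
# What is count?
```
Trace:
  count=0
  count=3, n=21
  count=4, n=31
  count=7, n=21
  count=8, n=24
  count=9, n=40
  count=12, n=9
  count=13, n=24
  count=14, n=37

Final answer: 14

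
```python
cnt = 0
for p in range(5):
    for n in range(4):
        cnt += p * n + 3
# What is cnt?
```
Trace:
  cnt=0
  cnt=3, p=0, n=0
  cnt=6, p=0, n=1
  cnt=9, p=0, n=2
  cnt=12, p=0, n=3
  cnt=15, p=1, n=0
  cnt=19, p=1, n=1
  cnt=24, p=1, n=2
  cnt=30, p=1, n=3
  cnt=33, p=2, n=0
  cnt=38, p=2, n=1
  cnt=45, p=2, n=2
  cnt=54, p=2, n=3
  cnt=57, p=3, n=0
  cnt=63, p=3, n=1
  cnt=72, p=3, n=2
  cnt=84, p=3, n=3
  cnt=87, p=4, n=0
  cnt=94, p=4, n=1
  cnt=105, p=4, n=2
  cnt=120, p=4, n=3

Final answer: 120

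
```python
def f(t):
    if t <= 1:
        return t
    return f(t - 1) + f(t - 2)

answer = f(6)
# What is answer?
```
Call trace (a repeated sub-call is expanded the first time; later identical calls just restate its return value):
f(t=6)
  f(t=5)
    f(t=4)
      f(t=3)
        f(t=2)
          f(t=1)
          -> return 1
          f(t=0)
          -> return 0
        -> return 1
        f(t=1)
        -> return 1
      -> return 2
      f(t=2) -> return 1  (same call as traced above)
    -> return 3
    f(t=3) -> return 2  (same call as traced above)
  -> return 5
  f(t=4) -> return 3  (same call as traced above)
-> return 8

Final answer: 8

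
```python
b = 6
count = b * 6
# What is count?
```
Trace:
  b=6
  b=6, count=36

Final answer: 36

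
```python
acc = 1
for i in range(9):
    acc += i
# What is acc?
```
Trace:
  acc=1
  acc=1, i=0
  acc=2, i=1
  acc=4, i=2
  acc=7, i=3
  acc=11, i=4
  acc=16, i=5
  acc=22, i=6
  acc=29, i=7
  acc=37, i=8

Final answer: 37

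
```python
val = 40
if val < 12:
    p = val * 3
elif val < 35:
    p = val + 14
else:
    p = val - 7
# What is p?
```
Trace:
  val=40
  val=40, p=33

Final answer: 33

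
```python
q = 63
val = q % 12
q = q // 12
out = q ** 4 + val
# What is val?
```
Trace:
  q=63
  q=63, val=3
  q=5, val=3
  q=5, val=3, out=628

Final answer: 3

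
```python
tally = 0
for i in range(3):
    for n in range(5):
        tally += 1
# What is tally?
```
Trace:
  tally=0
  tally=1, i=0, n=0
  tally=2, i=0, n=1
  tally=3, i=0, n=2
  tally=4, i=0, n=3
  tally=5, i=0, n=4
  tally=6, i=1, n=0
  tally=7, i=1, n=1
  tally=8, i=1, n=2
  tally=9, i=1, n=3
  tally=10, i=1, n=4
  tally=11, i=2, n=0
  tally=12, i=2, n=1
  tally=13, i=2, n=2
  tally=14, i=2, n=3
  tally=15, i=2, n=4

Final answer: 15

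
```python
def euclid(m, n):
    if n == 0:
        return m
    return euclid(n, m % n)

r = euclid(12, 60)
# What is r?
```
Call trace:
euclid(m=12, n=60)
  euclid(m=60, n=12)
    euclid(m=12, n=0)
    -> return 12
  -> return 12
-> return 12

Final answer: 12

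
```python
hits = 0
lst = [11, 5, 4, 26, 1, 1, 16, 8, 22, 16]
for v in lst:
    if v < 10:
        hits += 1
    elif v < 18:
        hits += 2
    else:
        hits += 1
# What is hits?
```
Trace:
  hits=0
  hits=2, v=11
  hits=3, v=5
  hits=4, v=4
  hits=5, v=26
  hits=6, v=1
  hits=7, v=1
  hits=9, v=16
  hits=10, v=8
  hits=11, v=22
  hits=13, v=16

Final answer: 13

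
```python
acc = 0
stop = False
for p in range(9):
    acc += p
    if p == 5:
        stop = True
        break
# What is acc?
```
Trace:
  acc=0
  acc=0, stop=False
  acc=0, stop=False, p=0
  acc=1, stop=False, p=1
  acc=3, stop=False, p=2
  acc=6, stop=False, p=3
  acc=10, stop=False, p=4
  acc=15, stop=True, p=5

Final answer: 15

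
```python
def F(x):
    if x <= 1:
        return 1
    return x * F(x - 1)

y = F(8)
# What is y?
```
Call trace:
F(x=8)
  F(x=7)
    F(x=6)
      F(x=5)
        F(x=4)
          F(x=3)
            F(x=2)
              F(x=1)
              -> return 1
            -> return 2
          -> return 6
        -> return 24
      -> return 120
    -> return 720
  -> return 5040
-> return 40320

Final answer: 40320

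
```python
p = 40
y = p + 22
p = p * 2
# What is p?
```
Trace:
  p=40
  p=40, y=62
  p=80, y=62

Final answer: 80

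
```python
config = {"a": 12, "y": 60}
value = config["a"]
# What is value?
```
Trace:
  config={'a': 12, 'y': 60}
  config={'a': 12, 'y': 60}, value=12

Final answer: 12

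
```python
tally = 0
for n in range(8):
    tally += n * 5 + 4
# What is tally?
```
Trace:
  tally=0
  tally=4, n=0
  tally=13, n=1
  tally=27, n=2
  tally=46, n=3
  tally=70, n=4
  tally=99, n=5
  tally=133, n=6
  tally=172, n=7

Final answer: 172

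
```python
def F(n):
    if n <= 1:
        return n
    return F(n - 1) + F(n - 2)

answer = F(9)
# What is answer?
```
Call trace (a repeated sub-call is expanded the first time; later identical calls just restate its return value):
F(n=9)
  F(n=8)
    F(n=7)
      F(n=6)
        F(n=5)
          F(n=4)
            F(n=3)
              F(n=2)
                F(n=1)
                -> return 1
                F(n=0)
                -> return 0
              -> return 1
              F(n=1)
              -> return 1
            -> return 2
            F(n=2) -> return 1  (same call as traced above)
          -> return 3
          F(n=3) -> return 2  (same call as traced above)
        -> return 5
        F(n=4) -> return 3  (same call as traced above)
      -> return 8
      F(n=5) -> return 5  (same call as traced above)
    -> return 13
    F(n=6) -> return 8  (same call as traced above)
  -> return 21
  F(n=7) -> return 13  (same call as traced above)
-> return 34

Final answer: 34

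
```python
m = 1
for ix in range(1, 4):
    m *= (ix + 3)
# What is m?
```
Trace:
  m=1
  m=4, ix=1
  m=20, ix=2
  m=120, ix=3

Final answer: 120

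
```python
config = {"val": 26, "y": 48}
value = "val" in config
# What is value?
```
Trace:
  config={'val': 26, 'y': 48}
  config={'val': 26, 'y': 48}, value=True

Final answer: True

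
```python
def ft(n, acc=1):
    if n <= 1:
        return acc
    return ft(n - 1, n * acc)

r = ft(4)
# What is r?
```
Call trace:
ft(n=4, acc=1)
  ft(n=3, acc=4)
    ft(n=2, acc=12)
      ft(n=1, acc=24)
      -> return 24
    -> return 24
  -> return 24
-> return 24

Final answer: 24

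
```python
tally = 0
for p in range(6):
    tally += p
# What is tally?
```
Trace:
  tally=0
  tally=0, p=0
  tally=1, p=1
  tally=3, p=2
  tally=6, p=3
  tally=10, p=4
  tally=15, p=5

Final answer: 15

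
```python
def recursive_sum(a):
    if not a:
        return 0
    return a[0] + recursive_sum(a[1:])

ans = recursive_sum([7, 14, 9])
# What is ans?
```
Call trace:
recursive_sum(a=[7, 14, 9])
  recursive_sum(a=[14, 9])
    recursive_sum(a=[9])
      recursive_sum(a=[])
      -> return 0
    -> return 9
  -> return 23
-> return 30

Final answer: 30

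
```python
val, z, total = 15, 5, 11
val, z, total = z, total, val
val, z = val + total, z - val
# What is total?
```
Trace:
  val=15, z=5, total=11
  val=5, z=11, total=15
  val=20, z=6, total=15

Final answer: 15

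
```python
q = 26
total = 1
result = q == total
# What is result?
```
Trace:
  q=26
  q=26, total=1
  q=26, total=1, result=False

Final answer: False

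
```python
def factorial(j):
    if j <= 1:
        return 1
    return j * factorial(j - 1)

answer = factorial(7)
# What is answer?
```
Call trace:
factorial(j=7)
  factorial(j=6)
    factorial(j=5)
      factorial(j=4)
        factorial(j=3)
          factorial(j=2)
            factorial(j=1)
            -> return 1
          -> return 2
        -> return 6
      -> return 24
    -> return 120
  -> return 720
-> return 5040

Final answer: 5040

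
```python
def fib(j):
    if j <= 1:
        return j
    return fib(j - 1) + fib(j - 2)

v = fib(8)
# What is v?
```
Call trace (a repeated sub-call is expanded the first time; later identical calls just restate its return value):
fib(j=8)
  fib(j=7)
    fib(j=6)
      fib(j=5)
        fib(j=4)
          fib(j=3)
            fib(j=2)
              fib(j=1)
              -> return 1
              fib(j=0)
              -> return 0
            -> return 1
            fib(j=1)
            -> return 1
          -> return 2
          fib(j=2) -> return 1  (same call as traced above)
        -> return 3
        fib(j=3) -> return 2  (same call as traced above)
      -> return 5
      fib(j=4) -> return 3  (same call as traced above)
    -> return 8
    fib(j=5) -> return 5  (same call as traced above)
  -> return 13
  fib(j=6) -> return 8  (same call as traced above)
-> return 21

Final answer: 21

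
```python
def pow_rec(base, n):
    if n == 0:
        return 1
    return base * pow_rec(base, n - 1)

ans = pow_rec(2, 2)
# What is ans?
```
Call trace:
pow_rec(base=2, n=2)
  pow_rec(base=2, n=1)
    pow_rec(base=2, n=0)
    -> return 1
  -> return 2
-> return 4

Final answer: 4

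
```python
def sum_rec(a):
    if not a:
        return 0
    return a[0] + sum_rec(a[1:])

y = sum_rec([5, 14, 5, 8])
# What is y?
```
Call trace:
sum_rec(a=[5, 14, 5, 8])
  sum_rec(a=[14, 5, 8])
    sum_rec(a=[5, 8])
      sum_rec(a=[8])
        sum_rec(a=[])
        -> return 0
      -> return 8
    -> return 13
  -> return 27
-> return 32

Final answer: 32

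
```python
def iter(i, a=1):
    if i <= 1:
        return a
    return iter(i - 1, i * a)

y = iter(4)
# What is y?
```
Call trace:
iter(i=4, a=1)
  iter(i=3, a=4)
    iter(i=2, a=12)
      iter(i=1, a=24)
      -> return 24
    -> return 24
  -> return 24
-> return 24

Final answer: 24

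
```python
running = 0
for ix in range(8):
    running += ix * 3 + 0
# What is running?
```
Trace:
  running=0
  running=0, ix=0
  running=3, ix=1
  running=9, ix=2
  running=18, ix=3
  running=30, ix=4
  running=45, ix=5
  running=63, ix=6
  running=84, ix=7

Final answer: 84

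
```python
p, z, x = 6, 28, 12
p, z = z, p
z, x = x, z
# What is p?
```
Trace:
  p=6, z=28, x=12
  p=28, z=6, x=12
  p=28, z=12, x=6

Final answer: 28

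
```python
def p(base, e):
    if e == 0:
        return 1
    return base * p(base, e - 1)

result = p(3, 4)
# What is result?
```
Call trace:
p(base=3, e=4)
  p(base=3, e=3)
    p(base=3, e=2)
      p(base=3, e=1)
        p(base=3, e=0)
        -> return 1
      -> return 3
    -> return 9
  -> return 27
-> return 81

Final answer: 81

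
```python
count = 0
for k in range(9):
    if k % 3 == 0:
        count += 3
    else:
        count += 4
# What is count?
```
Trace:
  count=0
  count=3, k=0
  count=7, k=1
  count=11, k=2
  count=14, k=3
  count=18, k=4
  count=22, k=5
  count=25, k=6
  count=29, k=7
  count=33, k=8

Final answer: 33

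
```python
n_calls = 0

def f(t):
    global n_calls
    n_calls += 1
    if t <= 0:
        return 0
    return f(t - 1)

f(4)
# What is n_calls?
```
Call trace:
f(t=4)
  f(t=3)
    f(t=2)
      f(t=1)
        f(t=0)
        -> return 0
      -> return 0
    -> return 0
  -> return 0
-> return 0

n_calls is incremented once per call. f is entered once for each t = 4, 3, 2, 1, 0 (the t <= 0 call returns without recursing), i.e. 4 + 1 calls.
n_calls = 5

Final answer: 5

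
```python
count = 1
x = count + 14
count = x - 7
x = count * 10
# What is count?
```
Trace:
  count=1
  count=1, x=15
  count=8, x=15
  count=8, x=80

Final answer: 8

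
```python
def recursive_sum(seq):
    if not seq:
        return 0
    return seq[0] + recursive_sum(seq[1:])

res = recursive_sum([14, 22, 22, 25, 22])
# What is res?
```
Call trace:
recursive_sum(seq=[14, 22, 22, 25, 22])
  recursive_sum(seq=[22, 22, 25, 22])
    recursive_sum(seq=[22, 25, 22])
      recursive_sum(seq=[25, 22])
        recursive_sum(seq=[22])
          recursive_sum(seq=[])
          -> return 0
        -> return 22
      -> return 47
    -> return 69
  -> return 91
-> return 105

Final answer: 105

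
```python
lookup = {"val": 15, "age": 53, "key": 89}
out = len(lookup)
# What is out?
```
Trace:
  lookup={'val': 15, 'age': 53, 'key': 89}
  lookup={'val': 15, 'age': 53, 'key': 89}, out=3

Final answer: 3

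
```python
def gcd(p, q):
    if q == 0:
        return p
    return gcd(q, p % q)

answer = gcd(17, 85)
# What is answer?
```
Call trace:
gcd(p=17, q=85)
  gcd(p=85, q=17)
    gcd(p=17, q=0)
    -> return 17
  -> return 17
-> return 17

Final answer: 17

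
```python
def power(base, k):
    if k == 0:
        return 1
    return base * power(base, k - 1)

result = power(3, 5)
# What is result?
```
Call trace:
power(base=3, k=5)
  power(base=3, k=4)
    power(base=3, k=3)
      power(base=3, k=2)
        power(base=3, k=1)
          power(base=3, k=0)
          -> return 1
        -> return 3
      -> return 9
    -> return 27
  -> return 81
-> return 243

Final answer: 243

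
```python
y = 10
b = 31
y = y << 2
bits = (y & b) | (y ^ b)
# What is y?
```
Trace:
  y=10
  y=10, b=31
  y=40, b=31
  y=40, b=31, bits=63

Final answer: 40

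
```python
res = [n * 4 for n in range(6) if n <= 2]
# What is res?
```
Trace:
  n=0
  n=1
  n=2
  n=3
  n=4
  n=5
  res=[0, 4, 8]

Final answer: [0, 4, 8]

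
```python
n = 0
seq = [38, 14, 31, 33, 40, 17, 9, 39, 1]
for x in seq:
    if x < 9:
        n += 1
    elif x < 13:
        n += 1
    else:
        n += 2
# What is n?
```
Trace:
  n=0
  n=2, x=38
  n=4, x=14
  n=6, x=31
  n=8, x=33
  n=10, x=40
  n=12, x=17
  n=13, x=9
  n=15, x=39
  n=16, x=1

Final answer: 16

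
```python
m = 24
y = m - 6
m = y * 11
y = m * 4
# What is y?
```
Trace:
  m=24
  m=24, y=18
  m=198, y=18
  m=198, y=792

Final answer: 792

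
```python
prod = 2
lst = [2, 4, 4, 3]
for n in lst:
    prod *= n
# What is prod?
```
Trace:
  prod=2
  prod=4, n=2
  prod=16, n=4
  prod=64, n=4
  prod=192, n=3

Final answer: 192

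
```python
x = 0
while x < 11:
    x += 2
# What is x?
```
Trace:
  x=0
  x=2
  x=4
  x=6
  x=8
  x=10
  x=12

Final answer: 12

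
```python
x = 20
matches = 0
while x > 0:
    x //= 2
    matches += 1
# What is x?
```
Trace:
  x=20
  x=20, matches=0
  x=10, matches=1
  x=5, matches=2
  x=2, matches=3
  x=1, matches=4
  x=0, matches=5

Final answer: 0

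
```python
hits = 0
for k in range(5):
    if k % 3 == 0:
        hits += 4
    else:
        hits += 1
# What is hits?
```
Trace:
  hits=0
  hits=4, k=0
  hits=5, k=1
  hits=6, k=2
  hits=10, k=3
  hits=11, k=4

Final answer: 11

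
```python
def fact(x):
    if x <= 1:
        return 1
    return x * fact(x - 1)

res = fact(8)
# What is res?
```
Call trace:
fact(x=8)
  fact(x=7)
    fact(x=6)
      fact(x=5)
        fact(x=4)
          fact(x=3)
            fact(x=2)
              fact(x=1)
              -> return 1
            -> return 2
          -> return 6
        -> return 24
      -> return 120
    -> return 720
  -> return 5040
-> return 40320

Final answer: 40320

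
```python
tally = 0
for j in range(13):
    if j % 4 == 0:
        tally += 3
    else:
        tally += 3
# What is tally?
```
Trace:
  tally=0
  tally=3, j=0
  tally=6, j=1
  tally=9, j=2
  tally=12, j=3
  tally=15, j=4
  tally=18, j=5
  tally=21, j=6
  tally=24, j=7
  tally=27, j=8
  tally=30, j=9
  tally=33, j=10
  tally=36, j=11
  tally=39, j=12

Final answer: 39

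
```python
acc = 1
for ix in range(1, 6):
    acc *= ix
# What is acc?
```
Trace:
  acc=1
  acc=1, ix=1
  acc=2, ix=2
  acc=6, ix=3
  acc=24, ix=4
  acc=120, ix=5

Final answer: 120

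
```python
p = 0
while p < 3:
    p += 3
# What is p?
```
Trace:
  p=0
  p=3

Final answer: 3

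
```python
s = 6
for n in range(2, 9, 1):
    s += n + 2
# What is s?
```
Trace:
  s=6
  s=10, n=2
  s=15, n=3
  s=21, n=4
  s=28, n=5
  s=36, n=6
  s=45, n=7
  s=55, n=8

Final answer: 55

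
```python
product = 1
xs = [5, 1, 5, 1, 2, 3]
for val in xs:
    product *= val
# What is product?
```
Trace:
  product=1
  product=5, val=5
  product=5, val=1
  product=25, val=5
  product=25, val=1
  product=50, val=2
  product=150, val=3

Final answer: 150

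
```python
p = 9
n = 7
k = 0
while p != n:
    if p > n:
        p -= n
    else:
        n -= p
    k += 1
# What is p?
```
Trace:
  p=9
  p=9, n=7
  p=9, n=7, k=0
  p=2, n=7, k=1
  p=2, n=5, k=2
  p=2, n=3, k=3
  p=2, n=1, k=4
  p=1, n=1, k=5

Final answer: 1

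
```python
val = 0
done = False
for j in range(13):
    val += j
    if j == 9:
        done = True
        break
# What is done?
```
Trace:
  val=0
  val=0, done=False
  val=0, done=False, j=0
  val=1, done=False, j=1
  val=3, done=False, j=2
  val=6, done=False, j=3
  val=10, done=False, j=4
  val=15, done=False, j=5
  val=21, done=False, j=6
  val=28, done=False, j=7
  val=36, done=False, j=8
  val=45, done=True, j=9

Final answer: True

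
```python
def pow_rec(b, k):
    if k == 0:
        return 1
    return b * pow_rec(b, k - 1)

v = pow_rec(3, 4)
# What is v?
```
Call trace:
pow_rec(b=3, k=4)
  pow_rec(b=3, k=3)
    pow_rec(b=3, k=2)
      pow_rec(b=3, k=1)
        pow_rec(b=3, k=0)
        -> return 1
      -> return 3
    -> return 9
  -> return 27
-> return 81

Final answer: 81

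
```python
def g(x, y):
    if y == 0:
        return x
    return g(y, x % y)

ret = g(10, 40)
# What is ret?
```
Call trace:
g(x=10, y=40)
  g(x=40, y=10)
    g(x=10, y=0)
    -> return 10
  -> return 10
-> return 10

Final answer: 10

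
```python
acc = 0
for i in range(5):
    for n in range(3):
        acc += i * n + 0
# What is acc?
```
Trace:
  acc=0
  acc=0, i=0, n=0
  acc=0, i=0, n=1
  acc=0, i=0, n=2
  acc=0, i=1, n=0
  acc=1, i=1, n=1
  acc=3, i=1, n=2
  acc=3, i=2, n=0
  acc=5, i=2, n=1
  acc=9, i=2, n=2
  acc=9, i=3, n=0
  acc=12, i=3, n=1
  acc=18, i=3, n=2
  acc=18, i=4, n=0
  acc=22, i=4, n=1
  acc=30, i=4, n=2

Final answer: 30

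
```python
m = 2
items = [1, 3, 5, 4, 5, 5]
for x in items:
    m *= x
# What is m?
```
Trace:
  m=2
  m=2, x=1
  m=6, x=3
  m=30, x=5
  m=120, x=4
  m=600, x=5
  m=3000, x=5

Final answer: 3000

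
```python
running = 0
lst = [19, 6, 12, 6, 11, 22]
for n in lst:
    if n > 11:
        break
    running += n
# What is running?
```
Trace:
  running=0
  running=0, n=19

Final answer: 0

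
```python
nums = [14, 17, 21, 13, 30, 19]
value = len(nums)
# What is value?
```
Trace:
  nums=[14, 17, 21, 13, 30, 19]
  nums=[14, 17, 21, 13, 30, 19], value=6

Final answer: 6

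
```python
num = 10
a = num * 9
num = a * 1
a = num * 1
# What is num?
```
Trace:
  num=10
  num=10, a=90
  num=90, a=90
  num=90, a=90

Final answer: 90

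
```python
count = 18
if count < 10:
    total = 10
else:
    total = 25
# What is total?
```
Trace:
  count=18
  count=18, total=25

Final answer: 25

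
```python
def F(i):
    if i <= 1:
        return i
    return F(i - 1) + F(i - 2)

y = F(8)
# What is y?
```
Call trace (a repeated sub-call is expanded the first time; later identical calls just restate its return value):
F(i=8)
  F(i=7)
    F(i=6)
      F(i=5)
        F(i=4)
          F(i=3)
            F(i=2)
              F(i=1)
              -> return 1
              F(i=0)
              -> return 0
            -> return 1
            F(i=1)
            -> return 1
          -> return 2
          F(i=2) -> return 1  (same call as traced above)
        -> return 3
        F(i=3) -> return 2  (same call as traced above)
      -> return 5
      F(i=4) -> return 3  (same call as traced above)
    -> return 8
    F(i=5) -> return 5  (same call as traced above)
  -> return 13
  F(i=6) -> return 8  (same call as traced above)
-> return 21

Final answer: 21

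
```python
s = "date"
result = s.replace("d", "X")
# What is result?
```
Trace:
  s='date'
  s='date', result='Xate'

Final answer: 'Xate'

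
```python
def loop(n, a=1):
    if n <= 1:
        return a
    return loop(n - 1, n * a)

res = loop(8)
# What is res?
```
Call trace:
loop(n=8, a=1)
  loop(n=7, a=8)
    loop(n=6, a=56)
      loop(n=5, a=336)
        loop(n=4, a=1680)
          loop(n=3, a=6720)
            loop(n=2, a=20160)
              loop(n=1, a=40320)
              -> return 40320
            -> return 40320
          -> return 40320
        -> return 40320
      -> return 40320
    -> return 40320
  -> return 40320
-> return 40320

Final answer: 40320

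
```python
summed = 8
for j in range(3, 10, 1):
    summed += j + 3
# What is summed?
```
Trace:
  summed=8
  summed=14, j=3
  summed=21, j=4
  summed=29, j=5
  summed=38, j=6
  summed=48, j=7
  summed=59, j=8
  summed=71, j=9

Final answer: 71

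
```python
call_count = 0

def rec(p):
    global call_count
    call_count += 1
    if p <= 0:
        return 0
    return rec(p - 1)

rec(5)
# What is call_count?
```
Call trace:
rec(p=5)
  rec(p=4)
    rec(p=3)
      rec(p=2)
        rec(p=1)
          rec(p=0)
          -> return 0
        -> return 0
      -> return 0
    -> return 0
  -> return 0
-> return 0

call_count is incremented once per call. rec is entered once for each p = 5, 4, 3, 2, 1, 0 (the p <= 0 call returns without recursing), i.e. 5 + 1 calls.
call_count = 6

Final answer: 6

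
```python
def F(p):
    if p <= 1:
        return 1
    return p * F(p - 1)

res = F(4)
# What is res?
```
Call trace:
F(p=4)
  F(p=3)
    F(p=2)
      F(p=1)
      -> return 1
    -> return 2
  -> return 6
-> return 24

Final answer: 24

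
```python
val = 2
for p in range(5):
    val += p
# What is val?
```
Trace:
  val=2
  val=2, p=0
  val=3, p=1
  val=5, p=2
  val=8, p=3
  val=12, p=4

Final answer: 12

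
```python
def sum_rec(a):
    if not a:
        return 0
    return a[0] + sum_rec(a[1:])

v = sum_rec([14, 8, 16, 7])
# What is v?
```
Call trace:
sum_rec(a=[14, 8, 16, 7])
  sum_rec(a=[8, 16, 7])
    sum_rec(a=[16, 7])
      sum_rec(a=[7])
        sum_rec(a=[])
        -> return 0
      -> return 7
    -> return 23
  -> return 31
-> return 45

Final answer: 45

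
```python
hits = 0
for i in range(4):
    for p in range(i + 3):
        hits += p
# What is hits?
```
Trace:
  hits=0
  hits=0, i=0, p=0
  hits=1, i=0, p=1
  hits=3, i=0, p=2
  hits=3, i=1, p=0
  hits=4, i=1, p=1
  hits=6, i=1, p=2
  hits=9, i=1, p=3
  hits=9, i=2, p=0
  hits=10, i=2, p=1
  hits=12, i=2, p=2
  hits=15, i=2, p=3
  hits=19, i=2, p=4
  hits=19, i=3, p=0
  hits=20, i=3, p=1
  hits=22, i=3, p=2
  hits=25, i=3, p=3
  hits=29, i=3, p=4
  hits=34, i=3, p=5

Final answer: 34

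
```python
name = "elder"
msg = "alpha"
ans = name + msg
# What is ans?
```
Trace:
  name='elder'
  name='elder', msg='alpha'
  name='elder', msg='alpha', ans='elderalpha'

Final answer: 'elderalpha'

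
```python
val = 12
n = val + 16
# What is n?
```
Trace:
  val=12
  val=12, n=28

Final answer: 28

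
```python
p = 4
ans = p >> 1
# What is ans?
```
Trace:
  p=4
  p=4, ans=2

Final answer: 2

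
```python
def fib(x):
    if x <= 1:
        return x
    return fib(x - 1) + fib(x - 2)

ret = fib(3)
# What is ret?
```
Call trace:
fib(x=3)
  fib(x=2)
    fib(x=1)
    -> return 1
    fib(x=0)
    -> return 0
  -> return 1
  fib(x=1)
  -> return 1
-> return 2

Final answer: 2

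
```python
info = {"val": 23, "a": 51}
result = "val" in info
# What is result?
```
Trace:
  info={'val': 23, 'a': 51}
  info={'val': 23, 'a': 51}, result=True

Final answer: True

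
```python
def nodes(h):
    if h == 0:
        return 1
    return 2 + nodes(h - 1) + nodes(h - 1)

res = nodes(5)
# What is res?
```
Call trace (a repeated sub-call is expanded the first time; later identical calls just restate its return value):
nodes(h=5)
  nodes(h=4)
    nodes(h=3)
      nodes(h=2)
        nodes(h=1)
          nodes(h=0)
          -> return 1
          nodes(h=0)
          -> return 1
        -> return 4
        nodes(h=1) -> return 4  (same call as traced above)
      -> return 10
      nodes(h=2) -> return 10  (same call as traced above)
    -> return 22
    nodes(h=3) -> return 22  (same call as traced above)
  -> return 46
  nodes(h=4) -> return 46  (same call as traced above)
-> return 94

Final answer: 94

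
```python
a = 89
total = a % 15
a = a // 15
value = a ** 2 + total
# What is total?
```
Trace:
  a=89
  a=89, total=14
  a=5, total=14
  a=5, total=14, value=39

Final answer: 14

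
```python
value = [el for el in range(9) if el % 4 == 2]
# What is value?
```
Trace:
  el=0
  el=1
  el=2
  el=3
  el=4
  el=5
  el=6
  el=7
  el=8
  value=[2, 6]

Final answer: [2, 6]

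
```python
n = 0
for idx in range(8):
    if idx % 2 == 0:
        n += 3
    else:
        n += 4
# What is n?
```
Trace:
  n=0
  n=3, idx=0
  n=7, idx=1
  n=10, idx=2
  n=14, idx=3
  n=17, idx=4
  n=21, idx=5
  n=24, idx=6
  n=28, idx=7

Final answer: 28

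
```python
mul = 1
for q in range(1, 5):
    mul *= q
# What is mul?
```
Trace:
  mul=1
  mul=1, q=1
  mul=2, q=2
  mul=6, q=3
  mul=24, q=4

Final answer: 24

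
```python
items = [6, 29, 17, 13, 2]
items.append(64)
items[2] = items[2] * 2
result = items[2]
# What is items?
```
Trace:
  items=[6, 29, 17, 13, 2]
  items=[6, 29, 17, 13, 2, 64]
  items=[6, 29, 34, 13, 2, 64]
  items=[6, 29, 34, 13, 2, 64], result=34

Final answer: [6, 29, 34, 13, 2, 64]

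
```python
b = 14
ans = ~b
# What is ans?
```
Trace:
  b=14
  b=14, ans=-15

Final answer: -15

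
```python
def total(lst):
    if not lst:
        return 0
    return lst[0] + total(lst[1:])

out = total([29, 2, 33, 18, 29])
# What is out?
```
Call trace:
total(lst=[29, 2, 33, 18, 29])
  total(lst=[2, 33, 18, 29])
    total(lst=[33, 18, 29])
      total(lst=[18, 29])
        total(lst=[29])
          total(lst=[])
          -> return 0
        -> return 29
      -> return 47
    -> return 80
  -> return 82
-> return 111

Final answer: 111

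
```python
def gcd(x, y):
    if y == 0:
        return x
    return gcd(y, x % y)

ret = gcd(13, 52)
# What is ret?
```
Call trace:
gcd(x=13, y=52)
  gcd(x=52, y=13)
    gcd(x=13, y=0)
    -> return 13
  -> return 13
-> return 13

Final answer: 13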